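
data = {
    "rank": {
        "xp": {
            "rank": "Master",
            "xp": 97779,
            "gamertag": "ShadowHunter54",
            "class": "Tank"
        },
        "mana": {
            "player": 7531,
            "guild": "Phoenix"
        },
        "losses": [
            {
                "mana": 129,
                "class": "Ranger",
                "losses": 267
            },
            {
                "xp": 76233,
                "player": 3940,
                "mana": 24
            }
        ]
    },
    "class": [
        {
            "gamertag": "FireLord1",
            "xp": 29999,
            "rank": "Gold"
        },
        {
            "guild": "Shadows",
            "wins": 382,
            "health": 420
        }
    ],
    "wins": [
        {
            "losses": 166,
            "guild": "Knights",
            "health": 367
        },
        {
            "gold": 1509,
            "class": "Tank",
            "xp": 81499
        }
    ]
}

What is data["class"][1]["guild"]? "Shadows"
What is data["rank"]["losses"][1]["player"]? 3940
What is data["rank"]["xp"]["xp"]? 97779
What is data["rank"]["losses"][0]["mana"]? 129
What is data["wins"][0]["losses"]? 166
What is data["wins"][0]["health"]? 367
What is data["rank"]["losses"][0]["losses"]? 267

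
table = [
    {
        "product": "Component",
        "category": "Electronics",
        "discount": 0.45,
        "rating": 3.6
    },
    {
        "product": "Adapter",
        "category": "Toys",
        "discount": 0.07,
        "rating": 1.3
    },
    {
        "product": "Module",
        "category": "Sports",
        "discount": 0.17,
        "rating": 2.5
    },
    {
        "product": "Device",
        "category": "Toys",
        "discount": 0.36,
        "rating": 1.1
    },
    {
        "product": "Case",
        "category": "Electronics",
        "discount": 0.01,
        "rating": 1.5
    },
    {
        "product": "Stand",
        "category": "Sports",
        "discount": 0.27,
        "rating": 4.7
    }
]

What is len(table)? 6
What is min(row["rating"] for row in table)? 1.1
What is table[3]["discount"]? 0.36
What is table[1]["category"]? "Toys"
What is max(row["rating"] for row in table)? 4.7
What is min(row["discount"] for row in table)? 0.01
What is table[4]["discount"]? 0.01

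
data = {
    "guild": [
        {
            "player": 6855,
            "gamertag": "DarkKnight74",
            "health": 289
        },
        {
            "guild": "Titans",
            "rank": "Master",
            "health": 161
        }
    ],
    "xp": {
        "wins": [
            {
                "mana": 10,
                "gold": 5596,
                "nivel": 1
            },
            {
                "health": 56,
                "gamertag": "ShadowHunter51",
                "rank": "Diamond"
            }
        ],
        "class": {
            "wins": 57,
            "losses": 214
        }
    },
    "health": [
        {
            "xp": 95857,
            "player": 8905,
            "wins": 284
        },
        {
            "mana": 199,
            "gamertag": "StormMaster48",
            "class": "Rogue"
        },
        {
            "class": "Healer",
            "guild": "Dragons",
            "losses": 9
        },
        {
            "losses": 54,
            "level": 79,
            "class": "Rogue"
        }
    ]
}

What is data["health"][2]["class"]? "Healer"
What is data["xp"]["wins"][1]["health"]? 56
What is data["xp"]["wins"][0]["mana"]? 10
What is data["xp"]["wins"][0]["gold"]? 5596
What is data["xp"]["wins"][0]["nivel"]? 1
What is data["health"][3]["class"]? "Rogue"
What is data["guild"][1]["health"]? 161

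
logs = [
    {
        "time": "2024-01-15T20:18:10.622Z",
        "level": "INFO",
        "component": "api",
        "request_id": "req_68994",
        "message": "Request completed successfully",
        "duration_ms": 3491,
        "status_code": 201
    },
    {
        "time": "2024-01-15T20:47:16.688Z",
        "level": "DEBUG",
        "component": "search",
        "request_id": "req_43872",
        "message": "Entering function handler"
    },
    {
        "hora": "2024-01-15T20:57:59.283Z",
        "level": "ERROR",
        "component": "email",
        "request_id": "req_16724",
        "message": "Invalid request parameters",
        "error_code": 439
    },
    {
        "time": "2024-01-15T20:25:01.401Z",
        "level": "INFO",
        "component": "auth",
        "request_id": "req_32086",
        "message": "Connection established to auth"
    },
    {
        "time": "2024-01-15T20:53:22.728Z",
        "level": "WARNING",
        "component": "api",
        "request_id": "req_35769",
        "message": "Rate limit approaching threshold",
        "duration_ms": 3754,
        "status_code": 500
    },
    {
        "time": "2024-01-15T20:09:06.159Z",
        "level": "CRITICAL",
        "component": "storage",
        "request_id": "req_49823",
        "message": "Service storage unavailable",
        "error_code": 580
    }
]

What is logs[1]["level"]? "DEBUG"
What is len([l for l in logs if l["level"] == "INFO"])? 2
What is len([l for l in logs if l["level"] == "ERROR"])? 1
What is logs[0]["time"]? "2024-01-15T20:18:10.622Z"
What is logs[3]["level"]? "INFO"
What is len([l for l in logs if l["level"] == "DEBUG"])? 1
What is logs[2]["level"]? "ERROR"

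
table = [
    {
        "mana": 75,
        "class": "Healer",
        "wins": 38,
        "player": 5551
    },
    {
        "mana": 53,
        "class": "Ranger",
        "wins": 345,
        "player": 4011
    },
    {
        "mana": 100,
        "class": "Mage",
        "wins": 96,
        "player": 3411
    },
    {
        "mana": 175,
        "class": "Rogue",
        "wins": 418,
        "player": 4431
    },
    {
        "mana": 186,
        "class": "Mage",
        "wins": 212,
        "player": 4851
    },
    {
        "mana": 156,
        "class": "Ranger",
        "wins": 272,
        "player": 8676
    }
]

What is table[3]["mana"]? 175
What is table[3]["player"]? 4431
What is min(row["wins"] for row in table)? 38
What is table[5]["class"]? "Ranger"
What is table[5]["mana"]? 156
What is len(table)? 6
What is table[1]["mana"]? 53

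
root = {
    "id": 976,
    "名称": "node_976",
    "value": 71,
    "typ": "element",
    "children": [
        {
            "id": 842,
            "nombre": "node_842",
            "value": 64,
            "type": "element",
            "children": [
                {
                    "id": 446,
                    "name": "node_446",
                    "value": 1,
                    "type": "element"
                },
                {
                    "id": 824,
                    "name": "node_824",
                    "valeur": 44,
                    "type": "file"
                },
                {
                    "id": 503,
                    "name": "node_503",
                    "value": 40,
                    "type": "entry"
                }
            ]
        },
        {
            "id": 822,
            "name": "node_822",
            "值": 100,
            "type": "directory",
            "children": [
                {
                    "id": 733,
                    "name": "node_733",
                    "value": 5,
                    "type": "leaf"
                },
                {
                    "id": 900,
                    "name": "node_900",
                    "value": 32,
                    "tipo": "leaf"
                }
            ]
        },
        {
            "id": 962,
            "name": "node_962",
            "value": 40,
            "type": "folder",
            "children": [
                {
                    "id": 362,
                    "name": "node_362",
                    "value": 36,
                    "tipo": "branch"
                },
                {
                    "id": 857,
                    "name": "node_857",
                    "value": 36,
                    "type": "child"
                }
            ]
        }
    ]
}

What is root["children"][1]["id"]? 822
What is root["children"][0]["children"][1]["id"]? 824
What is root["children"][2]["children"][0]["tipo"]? "branch"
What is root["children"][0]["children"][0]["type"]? "element"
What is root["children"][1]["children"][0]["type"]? "leaf"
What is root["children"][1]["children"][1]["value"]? 32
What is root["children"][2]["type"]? "folder"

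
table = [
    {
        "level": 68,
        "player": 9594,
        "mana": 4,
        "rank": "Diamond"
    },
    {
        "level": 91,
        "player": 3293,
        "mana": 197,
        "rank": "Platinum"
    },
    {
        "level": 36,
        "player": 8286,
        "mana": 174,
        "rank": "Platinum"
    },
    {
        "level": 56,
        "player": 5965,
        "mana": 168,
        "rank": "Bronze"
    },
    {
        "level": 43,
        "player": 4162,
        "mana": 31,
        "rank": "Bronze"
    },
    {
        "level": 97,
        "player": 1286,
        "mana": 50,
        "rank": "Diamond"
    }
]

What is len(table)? 6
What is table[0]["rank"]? "Diamond"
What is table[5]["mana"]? 50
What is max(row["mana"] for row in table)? 197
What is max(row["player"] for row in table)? 9594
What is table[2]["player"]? 8286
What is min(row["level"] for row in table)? 36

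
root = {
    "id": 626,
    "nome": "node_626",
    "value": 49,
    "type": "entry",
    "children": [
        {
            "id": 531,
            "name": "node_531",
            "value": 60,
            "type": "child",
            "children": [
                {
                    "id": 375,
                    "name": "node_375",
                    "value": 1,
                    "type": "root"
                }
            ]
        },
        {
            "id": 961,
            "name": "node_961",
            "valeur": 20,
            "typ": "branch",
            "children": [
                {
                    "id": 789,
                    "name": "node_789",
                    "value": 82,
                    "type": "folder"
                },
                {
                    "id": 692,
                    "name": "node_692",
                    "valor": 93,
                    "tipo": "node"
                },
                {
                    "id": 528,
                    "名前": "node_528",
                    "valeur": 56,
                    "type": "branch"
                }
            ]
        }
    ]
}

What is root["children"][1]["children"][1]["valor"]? 93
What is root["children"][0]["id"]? 531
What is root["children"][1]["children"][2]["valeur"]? 56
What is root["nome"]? "node_626"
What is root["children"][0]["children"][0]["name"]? "node_375"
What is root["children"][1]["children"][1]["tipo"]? "node"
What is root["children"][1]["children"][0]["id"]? 789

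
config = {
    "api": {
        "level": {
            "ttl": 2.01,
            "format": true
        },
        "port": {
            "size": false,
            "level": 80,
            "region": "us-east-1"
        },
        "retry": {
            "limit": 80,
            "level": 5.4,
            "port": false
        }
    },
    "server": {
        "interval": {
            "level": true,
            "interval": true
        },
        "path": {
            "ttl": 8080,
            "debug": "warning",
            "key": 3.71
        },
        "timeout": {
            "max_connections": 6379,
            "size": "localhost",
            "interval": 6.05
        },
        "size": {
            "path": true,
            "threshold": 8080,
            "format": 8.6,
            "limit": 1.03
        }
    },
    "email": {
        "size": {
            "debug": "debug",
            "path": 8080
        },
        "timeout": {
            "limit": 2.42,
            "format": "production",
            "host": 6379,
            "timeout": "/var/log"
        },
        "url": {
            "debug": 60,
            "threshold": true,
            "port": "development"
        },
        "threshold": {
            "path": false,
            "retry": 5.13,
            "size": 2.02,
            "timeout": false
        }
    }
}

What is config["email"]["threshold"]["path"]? False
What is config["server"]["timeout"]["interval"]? 6.05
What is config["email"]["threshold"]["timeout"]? False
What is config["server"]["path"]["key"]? 3.71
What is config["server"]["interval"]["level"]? True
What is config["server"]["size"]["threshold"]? 8080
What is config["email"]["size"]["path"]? 8080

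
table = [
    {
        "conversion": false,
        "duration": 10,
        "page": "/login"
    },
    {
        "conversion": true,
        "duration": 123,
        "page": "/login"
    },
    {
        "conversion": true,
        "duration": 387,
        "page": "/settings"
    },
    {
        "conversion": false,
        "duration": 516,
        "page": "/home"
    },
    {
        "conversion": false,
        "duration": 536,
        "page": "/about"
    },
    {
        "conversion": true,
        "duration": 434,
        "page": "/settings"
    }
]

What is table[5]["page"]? "/settings"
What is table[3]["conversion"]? False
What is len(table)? 6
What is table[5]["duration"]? 434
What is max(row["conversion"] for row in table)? True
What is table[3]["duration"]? 516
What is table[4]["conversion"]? False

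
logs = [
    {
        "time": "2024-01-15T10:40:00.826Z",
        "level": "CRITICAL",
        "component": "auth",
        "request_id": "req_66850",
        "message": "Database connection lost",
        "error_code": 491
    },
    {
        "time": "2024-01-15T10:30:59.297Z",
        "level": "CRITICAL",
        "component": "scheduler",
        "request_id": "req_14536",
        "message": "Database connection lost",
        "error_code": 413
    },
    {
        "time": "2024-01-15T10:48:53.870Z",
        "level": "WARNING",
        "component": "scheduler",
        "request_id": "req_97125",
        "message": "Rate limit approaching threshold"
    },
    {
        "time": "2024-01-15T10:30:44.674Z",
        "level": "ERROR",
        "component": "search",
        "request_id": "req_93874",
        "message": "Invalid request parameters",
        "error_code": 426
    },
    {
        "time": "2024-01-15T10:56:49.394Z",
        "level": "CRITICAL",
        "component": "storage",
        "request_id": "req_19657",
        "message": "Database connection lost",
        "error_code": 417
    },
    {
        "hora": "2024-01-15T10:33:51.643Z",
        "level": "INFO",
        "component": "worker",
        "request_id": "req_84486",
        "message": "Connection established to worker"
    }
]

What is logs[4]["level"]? "CRITICAL"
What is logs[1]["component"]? "scheduler"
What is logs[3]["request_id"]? "req_93874"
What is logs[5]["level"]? "INFO"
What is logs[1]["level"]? "CRITICAL"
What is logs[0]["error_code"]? 491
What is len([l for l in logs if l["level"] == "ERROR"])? 1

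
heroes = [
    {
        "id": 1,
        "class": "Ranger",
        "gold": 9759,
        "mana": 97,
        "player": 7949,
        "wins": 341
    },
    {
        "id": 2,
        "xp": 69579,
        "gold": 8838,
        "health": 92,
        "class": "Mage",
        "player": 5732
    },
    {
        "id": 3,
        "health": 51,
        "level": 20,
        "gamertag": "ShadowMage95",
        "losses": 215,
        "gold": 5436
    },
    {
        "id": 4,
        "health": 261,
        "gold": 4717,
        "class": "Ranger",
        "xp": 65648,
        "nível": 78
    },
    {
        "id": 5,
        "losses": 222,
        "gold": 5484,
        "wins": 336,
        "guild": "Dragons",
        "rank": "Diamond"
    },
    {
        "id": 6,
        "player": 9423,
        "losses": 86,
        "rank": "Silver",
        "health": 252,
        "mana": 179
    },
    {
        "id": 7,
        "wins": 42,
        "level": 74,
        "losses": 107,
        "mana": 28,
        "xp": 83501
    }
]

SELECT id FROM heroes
[1, 2, 3, 4, 5, 6, 7]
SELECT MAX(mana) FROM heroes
179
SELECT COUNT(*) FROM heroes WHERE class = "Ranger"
2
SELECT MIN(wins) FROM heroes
42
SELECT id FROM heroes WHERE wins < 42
[]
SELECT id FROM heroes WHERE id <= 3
[1, 2, 3]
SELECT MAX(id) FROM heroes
7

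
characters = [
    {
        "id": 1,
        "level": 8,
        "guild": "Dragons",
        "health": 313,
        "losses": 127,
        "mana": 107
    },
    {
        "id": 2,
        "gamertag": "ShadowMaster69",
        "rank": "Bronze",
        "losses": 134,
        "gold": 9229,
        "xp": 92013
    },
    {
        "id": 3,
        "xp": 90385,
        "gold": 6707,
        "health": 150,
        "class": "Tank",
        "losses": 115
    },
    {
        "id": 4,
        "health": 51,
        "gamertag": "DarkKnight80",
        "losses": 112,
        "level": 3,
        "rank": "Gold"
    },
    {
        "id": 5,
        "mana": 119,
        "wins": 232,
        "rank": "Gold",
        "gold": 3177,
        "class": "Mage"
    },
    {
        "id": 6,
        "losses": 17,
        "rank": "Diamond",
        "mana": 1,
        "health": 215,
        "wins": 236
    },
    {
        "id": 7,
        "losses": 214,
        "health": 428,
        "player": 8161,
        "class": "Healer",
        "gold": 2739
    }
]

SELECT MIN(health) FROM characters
51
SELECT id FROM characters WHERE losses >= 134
[2, 7]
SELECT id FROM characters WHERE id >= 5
[5, 6, 7]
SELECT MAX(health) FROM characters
428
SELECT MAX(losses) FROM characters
214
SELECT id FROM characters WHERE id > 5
[6, 7]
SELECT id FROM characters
[1, 2, 3, 4, 5, 6, 7]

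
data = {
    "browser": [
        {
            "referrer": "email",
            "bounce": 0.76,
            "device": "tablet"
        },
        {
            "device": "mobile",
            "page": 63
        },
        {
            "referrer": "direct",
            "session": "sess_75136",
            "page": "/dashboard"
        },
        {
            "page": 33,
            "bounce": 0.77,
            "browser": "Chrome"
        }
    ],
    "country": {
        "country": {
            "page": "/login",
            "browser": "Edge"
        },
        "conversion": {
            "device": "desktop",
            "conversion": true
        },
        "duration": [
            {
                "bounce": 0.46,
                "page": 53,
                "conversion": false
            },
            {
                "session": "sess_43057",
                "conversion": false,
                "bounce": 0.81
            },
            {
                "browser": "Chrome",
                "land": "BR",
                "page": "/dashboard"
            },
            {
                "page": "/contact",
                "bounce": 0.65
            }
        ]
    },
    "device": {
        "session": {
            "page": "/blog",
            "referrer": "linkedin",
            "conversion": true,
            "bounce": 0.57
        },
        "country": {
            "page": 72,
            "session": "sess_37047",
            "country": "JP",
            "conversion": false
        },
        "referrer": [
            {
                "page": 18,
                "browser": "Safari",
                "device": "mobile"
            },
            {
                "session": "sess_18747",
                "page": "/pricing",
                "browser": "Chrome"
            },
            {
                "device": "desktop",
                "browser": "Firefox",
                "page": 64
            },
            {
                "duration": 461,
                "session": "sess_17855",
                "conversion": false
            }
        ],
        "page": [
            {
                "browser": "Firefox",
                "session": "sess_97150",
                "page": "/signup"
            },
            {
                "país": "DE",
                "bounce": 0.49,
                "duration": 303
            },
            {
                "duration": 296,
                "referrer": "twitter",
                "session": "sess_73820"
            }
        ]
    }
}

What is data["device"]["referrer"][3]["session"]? "sess_17855"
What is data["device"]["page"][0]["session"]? "sess_97150"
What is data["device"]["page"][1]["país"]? "DE"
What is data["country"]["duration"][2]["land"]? "BR"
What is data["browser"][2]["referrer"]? "direct"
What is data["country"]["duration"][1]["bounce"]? 0.81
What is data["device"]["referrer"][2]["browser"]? "Firefox"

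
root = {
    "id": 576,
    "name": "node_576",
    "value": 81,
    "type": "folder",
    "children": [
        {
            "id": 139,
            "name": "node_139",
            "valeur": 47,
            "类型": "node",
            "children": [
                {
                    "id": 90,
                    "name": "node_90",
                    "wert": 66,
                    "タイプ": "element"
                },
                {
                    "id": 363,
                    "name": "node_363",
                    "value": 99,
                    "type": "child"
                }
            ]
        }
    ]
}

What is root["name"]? "node_576"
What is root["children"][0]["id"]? 139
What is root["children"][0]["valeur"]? 47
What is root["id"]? 576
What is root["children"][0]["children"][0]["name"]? "node_90"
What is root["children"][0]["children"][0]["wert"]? 66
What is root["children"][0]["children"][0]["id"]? 90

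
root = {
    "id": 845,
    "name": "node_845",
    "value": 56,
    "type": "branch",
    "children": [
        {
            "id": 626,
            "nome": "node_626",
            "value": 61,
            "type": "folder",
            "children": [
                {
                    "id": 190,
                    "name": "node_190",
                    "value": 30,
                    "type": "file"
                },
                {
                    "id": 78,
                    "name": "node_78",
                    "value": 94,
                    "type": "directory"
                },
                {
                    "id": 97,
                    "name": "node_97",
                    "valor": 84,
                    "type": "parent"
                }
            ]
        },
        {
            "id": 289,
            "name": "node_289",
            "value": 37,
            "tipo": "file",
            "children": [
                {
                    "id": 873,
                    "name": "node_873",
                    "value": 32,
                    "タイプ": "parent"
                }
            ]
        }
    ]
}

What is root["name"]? "node_845"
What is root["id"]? 845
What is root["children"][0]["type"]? "folder"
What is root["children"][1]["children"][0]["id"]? 873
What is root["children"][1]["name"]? "node_289"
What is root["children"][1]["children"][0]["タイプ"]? "parent"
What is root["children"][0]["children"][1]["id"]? 78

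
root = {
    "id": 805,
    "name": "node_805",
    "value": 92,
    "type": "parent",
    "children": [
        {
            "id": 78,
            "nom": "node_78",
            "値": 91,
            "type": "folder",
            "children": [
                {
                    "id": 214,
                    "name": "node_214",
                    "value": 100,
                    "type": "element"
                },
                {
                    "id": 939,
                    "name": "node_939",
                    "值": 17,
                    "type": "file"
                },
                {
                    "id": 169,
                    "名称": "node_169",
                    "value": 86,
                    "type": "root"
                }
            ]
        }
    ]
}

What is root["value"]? 92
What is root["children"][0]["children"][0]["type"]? "element"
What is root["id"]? 805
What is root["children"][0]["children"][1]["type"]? "file"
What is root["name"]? "node_805"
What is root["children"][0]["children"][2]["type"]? "root"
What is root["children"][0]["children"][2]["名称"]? "node_169"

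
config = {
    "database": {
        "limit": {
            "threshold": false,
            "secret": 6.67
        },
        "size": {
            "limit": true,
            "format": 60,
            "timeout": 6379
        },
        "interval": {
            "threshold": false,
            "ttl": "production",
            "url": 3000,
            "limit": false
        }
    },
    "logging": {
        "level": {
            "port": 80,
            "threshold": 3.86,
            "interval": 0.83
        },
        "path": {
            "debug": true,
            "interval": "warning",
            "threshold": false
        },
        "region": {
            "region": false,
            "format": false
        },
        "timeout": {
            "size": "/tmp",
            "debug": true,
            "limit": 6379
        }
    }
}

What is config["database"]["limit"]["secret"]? 6.67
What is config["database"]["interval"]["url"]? 3000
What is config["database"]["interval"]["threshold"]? False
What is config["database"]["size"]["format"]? 60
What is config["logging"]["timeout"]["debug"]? True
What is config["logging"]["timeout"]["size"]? "/tmp"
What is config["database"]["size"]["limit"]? True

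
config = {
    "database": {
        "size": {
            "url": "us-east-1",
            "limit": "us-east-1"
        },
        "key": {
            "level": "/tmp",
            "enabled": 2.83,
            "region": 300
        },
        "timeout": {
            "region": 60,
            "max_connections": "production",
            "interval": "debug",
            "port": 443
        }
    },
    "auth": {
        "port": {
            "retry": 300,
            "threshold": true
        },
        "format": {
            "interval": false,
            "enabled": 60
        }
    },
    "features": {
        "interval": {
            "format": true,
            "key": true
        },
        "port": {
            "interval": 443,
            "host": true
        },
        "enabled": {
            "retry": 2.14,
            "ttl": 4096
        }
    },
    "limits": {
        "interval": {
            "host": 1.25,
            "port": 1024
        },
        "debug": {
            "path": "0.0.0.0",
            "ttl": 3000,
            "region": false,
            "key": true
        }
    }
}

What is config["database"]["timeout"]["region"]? 60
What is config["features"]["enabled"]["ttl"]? 4096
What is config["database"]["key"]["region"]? 300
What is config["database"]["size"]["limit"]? "us-east-1"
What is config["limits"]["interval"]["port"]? 1024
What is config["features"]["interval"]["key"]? True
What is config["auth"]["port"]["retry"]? 300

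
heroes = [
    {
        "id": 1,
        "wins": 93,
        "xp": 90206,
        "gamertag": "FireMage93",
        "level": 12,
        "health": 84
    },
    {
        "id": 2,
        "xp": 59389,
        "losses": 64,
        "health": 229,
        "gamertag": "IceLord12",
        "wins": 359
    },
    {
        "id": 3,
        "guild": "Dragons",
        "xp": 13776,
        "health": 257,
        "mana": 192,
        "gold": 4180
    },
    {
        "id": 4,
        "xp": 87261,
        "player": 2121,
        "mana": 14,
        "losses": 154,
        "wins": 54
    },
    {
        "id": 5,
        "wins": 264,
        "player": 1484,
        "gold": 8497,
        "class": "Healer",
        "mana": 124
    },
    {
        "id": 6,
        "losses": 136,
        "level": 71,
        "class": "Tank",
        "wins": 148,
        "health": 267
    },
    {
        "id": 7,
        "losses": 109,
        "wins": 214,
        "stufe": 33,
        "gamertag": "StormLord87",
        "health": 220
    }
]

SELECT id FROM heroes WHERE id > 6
[7]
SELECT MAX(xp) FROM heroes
90206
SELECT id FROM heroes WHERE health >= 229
[2, 3, 6]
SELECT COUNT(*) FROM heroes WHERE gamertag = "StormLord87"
1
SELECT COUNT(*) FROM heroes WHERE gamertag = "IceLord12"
1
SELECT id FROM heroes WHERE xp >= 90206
[1]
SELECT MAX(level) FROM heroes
71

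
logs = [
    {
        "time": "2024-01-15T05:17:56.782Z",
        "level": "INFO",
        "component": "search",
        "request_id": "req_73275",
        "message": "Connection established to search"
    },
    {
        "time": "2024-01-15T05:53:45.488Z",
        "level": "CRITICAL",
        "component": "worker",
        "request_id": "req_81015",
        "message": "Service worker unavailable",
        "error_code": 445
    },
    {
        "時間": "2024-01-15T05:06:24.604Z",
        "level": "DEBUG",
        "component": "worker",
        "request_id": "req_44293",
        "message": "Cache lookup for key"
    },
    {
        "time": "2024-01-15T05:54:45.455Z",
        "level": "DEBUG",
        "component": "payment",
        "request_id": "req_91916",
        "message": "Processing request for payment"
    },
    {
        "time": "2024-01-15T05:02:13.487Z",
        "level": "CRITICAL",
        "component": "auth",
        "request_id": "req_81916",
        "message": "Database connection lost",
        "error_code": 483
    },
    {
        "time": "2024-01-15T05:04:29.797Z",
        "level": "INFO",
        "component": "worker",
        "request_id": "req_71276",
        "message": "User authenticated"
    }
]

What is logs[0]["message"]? "Connection established to search"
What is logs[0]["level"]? "INFO"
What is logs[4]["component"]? "auth"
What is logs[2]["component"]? "worker"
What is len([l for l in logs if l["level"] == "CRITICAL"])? 2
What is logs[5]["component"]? "worker"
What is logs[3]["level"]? "DEBUG"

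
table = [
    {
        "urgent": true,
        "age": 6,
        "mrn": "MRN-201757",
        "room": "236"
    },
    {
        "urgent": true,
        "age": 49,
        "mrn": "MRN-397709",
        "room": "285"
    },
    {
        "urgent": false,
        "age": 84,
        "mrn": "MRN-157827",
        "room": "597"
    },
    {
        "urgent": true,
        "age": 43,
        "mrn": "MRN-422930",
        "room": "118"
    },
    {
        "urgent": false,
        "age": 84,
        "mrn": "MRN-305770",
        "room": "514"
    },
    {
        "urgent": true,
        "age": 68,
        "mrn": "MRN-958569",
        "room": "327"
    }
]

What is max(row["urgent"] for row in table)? True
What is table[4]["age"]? 84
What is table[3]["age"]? 43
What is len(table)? 6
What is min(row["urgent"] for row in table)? False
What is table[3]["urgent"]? True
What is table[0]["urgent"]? True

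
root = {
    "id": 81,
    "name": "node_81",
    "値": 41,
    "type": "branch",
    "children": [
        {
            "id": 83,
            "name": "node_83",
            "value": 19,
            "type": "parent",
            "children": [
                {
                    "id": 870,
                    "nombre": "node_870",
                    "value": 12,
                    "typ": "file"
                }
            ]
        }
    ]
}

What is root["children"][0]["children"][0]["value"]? 12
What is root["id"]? 81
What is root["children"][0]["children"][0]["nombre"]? "node_870"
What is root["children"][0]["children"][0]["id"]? 870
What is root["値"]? 41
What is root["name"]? "node_81"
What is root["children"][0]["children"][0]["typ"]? "file"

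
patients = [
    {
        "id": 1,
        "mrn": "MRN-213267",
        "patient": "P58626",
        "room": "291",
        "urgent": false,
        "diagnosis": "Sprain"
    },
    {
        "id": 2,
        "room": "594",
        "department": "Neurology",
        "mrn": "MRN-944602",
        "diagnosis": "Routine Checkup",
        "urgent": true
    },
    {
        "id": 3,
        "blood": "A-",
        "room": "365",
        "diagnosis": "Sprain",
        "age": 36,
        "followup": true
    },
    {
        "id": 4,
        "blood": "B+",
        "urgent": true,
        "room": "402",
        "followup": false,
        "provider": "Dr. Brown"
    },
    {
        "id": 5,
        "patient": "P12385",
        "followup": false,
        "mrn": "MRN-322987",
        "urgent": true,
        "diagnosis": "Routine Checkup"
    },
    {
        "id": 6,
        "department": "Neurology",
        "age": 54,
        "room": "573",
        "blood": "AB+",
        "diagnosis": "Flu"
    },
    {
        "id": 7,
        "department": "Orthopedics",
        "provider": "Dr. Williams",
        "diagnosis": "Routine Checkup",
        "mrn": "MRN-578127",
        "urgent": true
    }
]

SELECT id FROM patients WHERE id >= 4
[4, 5, 6, 7]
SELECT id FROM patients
[1, 2, 3, 4, 5, 6, 7]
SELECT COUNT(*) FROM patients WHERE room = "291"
1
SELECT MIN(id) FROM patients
1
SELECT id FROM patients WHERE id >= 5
[5, 6, 7]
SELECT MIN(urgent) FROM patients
False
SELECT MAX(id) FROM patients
7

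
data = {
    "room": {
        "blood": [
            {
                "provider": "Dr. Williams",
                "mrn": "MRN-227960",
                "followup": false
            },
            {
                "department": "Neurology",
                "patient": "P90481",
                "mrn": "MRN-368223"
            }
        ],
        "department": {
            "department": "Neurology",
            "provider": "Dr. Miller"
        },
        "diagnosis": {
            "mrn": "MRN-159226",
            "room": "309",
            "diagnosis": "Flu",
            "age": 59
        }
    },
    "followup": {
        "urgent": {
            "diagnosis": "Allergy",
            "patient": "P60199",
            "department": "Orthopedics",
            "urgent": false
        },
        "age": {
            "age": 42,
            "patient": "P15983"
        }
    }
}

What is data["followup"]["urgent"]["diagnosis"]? "Allergy"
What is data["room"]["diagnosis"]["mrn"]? "MRN-159226"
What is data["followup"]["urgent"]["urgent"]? False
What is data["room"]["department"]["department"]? "Neurology"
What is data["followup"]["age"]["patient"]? "P15983"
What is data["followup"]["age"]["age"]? 42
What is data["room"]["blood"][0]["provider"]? "Dr. Williams"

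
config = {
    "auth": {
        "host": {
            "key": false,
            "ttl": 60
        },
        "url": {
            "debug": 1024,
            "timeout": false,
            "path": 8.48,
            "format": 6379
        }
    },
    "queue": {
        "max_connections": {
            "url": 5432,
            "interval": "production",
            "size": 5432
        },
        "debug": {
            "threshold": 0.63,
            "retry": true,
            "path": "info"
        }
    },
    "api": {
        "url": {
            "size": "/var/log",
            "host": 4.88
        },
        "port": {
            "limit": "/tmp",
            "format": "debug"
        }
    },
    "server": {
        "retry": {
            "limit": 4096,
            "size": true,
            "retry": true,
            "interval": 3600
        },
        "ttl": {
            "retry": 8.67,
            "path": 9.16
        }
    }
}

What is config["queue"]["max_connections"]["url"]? 5432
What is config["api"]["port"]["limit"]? "/tmp"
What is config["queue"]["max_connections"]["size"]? 5432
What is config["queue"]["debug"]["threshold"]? 0.63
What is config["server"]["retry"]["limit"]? 4096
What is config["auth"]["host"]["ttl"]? 60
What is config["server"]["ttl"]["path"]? 9.16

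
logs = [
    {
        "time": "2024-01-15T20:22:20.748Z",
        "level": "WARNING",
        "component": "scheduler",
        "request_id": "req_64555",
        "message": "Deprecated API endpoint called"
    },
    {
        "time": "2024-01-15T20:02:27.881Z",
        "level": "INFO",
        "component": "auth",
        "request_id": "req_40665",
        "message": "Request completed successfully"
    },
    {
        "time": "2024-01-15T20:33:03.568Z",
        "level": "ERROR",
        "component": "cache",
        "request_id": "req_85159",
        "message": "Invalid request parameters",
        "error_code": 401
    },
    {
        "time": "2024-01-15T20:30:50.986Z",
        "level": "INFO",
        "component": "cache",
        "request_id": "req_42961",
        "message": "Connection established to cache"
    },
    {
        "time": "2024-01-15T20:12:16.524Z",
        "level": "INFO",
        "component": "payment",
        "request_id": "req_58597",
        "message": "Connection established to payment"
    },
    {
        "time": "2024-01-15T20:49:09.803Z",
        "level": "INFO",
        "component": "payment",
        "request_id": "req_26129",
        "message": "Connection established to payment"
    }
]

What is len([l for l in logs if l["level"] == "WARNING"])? 1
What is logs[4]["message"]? "Connection established to payment"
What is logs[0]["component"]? "scheduler"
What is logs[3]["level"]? "INFO"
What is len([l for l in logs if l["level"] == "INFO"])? 4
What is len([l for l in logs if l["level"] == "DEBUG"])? 0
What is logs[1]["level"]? "INFO"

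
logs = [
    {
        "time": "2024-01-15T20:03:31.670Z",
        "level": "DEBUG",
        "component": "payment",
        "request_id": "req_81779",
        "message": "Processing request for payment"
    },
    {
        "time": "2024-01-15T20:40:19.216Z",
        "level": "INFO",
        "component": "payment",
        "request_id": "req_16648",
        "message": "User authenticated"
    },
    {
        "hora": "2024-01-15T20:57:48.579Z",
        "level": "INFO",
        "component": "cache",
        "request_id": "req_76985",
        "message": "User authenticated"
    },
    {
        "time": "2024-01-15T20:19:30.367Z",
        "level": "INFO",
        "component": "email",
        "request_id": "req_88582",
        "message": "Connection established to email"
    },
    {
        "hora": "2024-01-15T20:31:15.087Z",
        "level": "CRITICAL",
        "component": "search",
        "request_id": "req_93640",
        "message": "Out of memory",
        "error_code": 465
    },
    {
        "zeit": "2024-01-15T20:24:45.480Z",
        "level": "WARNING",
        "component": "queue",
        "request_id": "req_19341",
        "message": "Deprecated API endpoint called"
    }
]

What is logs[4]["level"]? "CRITICAL"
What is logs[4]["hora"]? "2024-01-15T20:31:15.087Z"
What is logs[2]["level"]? "INFO"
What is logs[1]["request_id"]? "req_16648"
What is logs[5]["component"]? "queue"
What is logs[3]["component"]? "email"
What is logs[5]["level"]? "WARNING"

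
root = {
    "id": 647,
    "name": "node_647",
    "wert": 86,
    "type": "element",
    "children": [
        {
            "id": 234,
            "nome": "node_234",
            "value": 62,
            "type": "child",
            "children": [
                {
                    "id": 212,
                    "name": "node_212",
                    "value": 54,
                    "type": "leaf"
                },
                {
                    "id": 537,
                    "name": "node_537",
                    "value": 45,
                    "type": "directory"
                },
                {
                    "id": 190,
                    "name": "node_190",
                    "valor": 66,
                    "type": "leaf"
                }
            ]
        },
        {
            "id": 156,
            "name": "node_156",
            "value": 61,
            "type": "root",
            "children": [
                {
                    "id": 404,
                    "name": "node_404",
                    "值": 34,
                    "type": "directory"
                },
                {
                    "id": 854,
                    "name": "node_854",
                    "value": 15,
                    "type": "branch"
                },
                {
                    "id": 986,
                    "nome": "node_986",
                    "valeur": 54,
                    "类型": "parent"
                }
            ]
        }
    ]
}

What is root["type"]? "element"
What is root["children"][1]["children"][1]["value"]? 15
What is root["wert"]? 86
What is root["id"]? 647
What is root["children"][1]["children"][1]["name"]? "node_854"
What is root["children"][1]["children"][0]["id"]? 404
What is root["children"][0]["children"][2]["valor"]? 66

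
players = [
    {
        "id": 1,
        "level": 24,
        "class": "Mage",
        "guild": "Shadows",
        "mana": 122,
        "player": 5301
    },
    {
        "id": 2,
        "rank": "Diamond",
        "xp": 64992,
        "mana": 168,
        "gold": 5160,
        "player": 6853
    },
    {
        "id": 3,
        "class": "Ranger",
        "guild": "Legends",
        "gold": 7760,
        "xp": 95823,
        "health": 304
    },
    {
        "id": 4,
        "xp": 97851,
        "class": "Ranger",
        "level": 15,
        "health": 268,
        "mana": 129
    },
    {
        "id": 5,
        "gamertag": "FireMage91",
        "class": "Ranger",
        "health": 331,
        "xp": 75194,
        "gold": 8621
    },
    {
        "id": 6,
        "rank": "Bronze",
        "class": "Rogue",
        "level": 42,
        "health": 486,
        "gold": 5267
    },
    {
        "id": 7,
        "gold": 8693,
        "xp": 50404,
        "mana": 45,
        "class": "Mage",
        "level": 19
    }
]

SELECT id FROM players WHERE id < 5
[1, 2, 3, 4]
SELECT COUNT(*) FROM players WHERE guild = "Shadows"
1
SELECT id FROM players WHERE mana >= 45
[1, 2, 4, 7]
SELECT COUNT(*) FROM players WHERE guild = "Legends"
1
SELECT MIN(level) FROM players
15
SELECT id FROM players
[1, 2, 3, 4, 5, 6, 7]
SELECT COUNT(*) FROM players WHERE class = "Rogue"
1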